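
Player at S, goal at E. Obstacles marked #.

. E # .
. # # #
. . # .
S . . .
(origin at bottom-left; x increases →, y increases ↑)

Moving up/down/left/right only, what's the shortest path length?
4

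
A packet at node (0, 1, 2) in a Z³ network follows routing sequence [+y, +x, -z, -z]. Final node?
(1, 2, 0)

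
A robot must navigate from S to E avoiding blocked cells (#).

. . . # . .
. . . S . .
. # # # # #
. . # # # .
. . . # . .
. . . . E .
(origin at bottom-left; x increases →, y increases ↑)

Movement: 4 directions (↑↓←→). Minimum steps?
11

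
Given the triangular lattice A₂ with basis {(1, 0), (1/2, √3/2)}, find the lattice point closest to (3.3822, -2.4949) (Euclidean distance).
(3.5, -2.598)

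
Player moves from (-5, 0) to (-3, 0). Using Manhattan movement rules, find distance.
2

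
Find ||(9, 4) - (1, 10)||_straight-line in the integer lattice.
10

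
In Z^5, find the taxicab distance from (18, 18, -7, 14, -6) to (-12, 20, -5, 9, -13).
46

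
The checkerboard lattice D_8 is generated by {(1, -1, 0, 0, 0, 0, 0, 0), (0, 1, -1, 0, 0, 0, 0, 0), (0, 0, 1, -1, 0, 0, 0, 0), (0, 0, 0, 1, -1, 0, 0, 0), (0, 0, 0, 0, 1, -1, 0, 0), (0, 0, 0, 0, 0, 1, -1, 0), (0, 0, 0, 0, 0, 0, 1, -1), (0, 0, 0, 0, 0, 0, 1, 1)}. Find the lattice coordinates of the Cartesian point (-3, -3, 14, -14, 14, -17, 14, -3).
-3b₁ - 6b₂ + 8b₃ - 6b₄ + 8b₅ - 9b₆ + 4b₇ + b₈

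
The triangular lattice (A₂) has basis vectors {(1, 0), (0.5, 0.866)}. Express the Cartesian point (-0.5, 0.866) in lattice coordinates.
-b₁ + b₂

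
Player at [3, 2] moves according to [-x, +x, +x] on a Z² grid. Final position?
(4, 2)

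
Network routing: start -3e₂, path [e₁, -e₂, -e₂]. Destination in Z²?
(1, -5)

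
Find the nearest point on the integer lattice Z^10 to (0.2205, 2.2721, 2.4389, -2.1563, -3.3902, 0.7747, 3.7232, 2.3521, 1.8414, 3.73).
(0, 2, 2, -2, -3, 1, 4, 2, 2, 4)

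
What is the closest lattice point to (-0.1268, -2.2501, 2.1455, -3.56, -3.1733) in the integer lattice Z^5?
(0, -2, 2, -4, -3)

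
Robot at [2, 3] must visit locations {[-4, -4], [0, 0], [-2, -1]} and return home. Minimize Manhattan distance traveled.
26
(one optimal route: (2, 3) → (-4, -4) → (-2, -1) → (0, 0) → (2, 3))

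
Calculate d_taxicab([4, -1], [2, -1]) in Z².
2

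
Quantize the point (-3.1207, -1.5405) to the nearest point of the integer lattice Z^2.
(-3, -2)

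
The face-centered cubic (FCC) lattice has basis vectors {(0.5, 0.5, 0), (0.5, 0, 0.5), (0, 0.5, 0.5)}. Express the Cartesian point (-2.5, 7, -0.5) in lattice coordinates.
5b₁ - 10b₂ + 9b₃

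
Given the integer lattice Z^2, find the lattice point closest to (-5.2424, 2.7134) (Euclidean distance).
(-5, 3)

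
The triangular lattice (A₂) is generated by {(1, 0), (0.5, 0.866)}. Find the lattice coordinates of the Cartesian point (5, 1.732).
4b₁ + 2b₂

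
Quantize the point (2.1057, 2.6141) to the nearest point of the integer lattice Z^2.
(2, 3)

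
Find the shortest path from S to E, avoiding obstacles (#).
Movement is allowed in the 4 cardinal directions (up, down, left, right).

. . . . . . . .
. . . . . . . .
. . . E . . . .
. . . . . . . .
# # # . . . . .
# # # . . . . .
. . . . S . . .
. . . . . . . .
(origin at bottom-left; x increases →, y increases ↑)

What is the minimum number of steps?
5
(one shortest path: (4, 1) → (3, 1) → (3, 2) → (3, 3) → (3, 4) → (3, 5))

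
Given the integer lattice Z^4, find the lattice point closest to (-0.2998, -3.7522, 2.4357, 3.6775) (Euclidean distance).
(0, -4, 2, 4)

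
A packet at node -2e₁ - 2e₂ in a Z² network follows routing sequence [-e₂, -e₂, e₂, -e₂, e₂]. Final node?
(-2, -3)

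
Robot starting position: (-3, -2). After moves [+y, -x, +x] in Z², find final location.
(-3, -1)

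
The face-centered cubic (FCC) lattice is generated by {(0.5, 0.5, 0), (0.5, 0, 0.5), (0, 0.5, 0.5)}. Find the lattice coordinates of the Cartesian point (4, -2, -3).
5b₁ + 3b₂ - 9b₃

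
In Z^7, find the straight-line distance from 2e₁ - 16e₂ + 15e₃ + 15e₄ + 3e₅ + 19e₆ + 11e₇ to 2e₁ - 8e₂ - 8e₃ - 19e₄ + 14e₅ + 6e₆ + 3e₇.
45.8585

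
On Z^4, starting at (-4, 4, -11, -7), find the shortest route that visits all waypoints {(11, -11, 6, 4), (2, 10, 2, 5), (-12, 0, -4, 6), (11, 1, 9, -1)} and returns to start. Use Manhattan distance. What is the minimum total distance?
162
(one optimal route: (-4, 4, -11, -7) → (-12, 0, -4, 6) → (2, 10, 2, 5) → (11, -11, 6, 4) → (11, 1, 9, -1) → (-4, 4, -11, -7))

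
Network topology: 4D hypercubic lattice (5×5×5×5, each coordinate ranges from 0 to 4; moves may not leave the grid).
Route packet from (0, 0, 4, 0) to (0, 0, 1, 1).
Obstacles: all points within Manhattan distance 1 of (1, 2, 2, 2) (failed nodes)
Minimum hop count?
4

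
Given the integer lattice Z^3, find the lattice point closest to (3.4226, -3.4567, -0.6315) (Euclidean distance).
(3, -3, -1)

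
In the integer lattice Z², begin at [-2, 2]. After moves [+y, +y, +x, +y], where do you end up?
(-1, 5)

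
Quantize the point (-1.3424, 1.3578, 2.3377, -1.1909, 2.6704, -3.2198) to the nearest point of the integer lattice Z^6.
(-1, 1, 2, -1, 3, -3)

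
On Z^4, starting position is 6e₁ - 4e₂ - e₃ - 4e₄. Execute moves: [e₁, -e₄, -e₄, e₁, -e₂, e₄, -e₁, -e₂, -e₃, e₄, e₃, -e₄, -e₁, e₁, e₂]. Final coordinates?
(7, -5, -1, -5)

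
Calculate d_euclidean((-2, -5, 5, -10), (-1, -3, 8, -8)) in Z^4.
4.24264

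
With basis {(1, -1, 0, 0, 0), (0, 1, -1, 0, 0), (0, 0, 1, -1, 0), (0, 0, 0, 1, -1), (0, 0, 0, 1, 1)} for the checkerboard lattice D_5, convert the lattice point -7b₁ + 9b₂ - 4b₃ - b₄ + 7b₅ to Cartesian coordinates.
(-7, 16, -13, 10, 8)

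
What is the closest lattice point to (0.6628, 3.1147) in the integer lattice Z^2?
(1, 3)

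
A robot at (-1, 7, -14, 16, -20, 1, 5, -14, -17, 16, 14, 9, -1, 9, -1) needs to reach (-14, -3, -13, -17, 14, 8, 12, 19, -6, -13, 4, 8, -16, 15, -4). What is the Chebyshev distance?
34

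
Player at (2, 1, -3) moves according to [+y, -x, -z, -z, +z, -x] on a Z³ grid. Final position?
(0, 2, -4)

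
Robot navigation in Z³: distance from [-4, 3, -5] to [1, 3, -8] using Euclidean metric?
5.83095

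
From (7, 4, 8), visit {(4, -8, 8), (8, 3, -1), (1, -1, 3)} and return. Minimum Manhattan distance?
56
(one optimal route: (7, 4, 8) → (4, -8, 8) → (1, -1, 3) → (8, 3, -1) → (7, 4, 8))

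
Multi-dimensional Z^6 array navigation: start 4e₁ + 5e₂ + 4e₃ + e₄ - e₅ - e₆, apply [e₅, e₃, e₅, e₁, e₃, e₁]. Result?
(6, 5, 6, 1, 1, -1)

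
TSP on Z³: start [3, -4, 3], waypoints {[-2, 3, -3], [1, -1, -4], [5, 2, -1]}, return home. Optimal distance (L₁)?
42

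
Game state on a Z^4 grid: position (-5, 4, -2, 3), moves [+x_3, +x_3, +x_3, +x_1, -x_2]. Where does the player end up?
(-4, 3, 1, 3)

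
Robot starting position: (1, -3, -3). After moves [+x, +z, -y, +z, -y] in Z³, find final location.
(2, -5, -1)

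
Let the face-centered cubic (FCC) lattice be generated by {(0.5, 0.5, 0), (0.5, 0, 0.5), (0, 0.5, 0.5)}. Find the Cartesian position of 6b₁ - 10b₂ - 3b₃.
(-2, 1.5, -6.5)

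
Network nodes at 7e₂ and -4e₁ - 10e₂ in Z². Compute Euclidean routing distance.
17.4642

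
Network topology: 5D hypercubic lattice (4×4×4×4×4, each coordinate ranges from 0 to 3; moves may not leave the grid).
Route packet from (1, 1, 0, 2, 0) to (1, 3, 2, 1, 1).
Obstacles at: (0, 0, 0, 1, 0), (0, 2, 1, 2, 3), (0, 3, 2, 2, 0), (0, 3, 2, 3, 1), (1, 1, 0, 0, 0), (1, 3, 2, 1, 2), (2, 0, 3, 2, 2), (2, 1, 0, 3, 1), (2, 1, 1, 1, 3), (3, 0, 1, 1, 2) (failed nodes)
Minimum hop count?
6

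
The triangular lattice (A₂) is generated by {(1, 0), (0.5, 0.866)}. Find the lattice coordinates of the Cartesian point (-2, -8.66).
3b₁ - 10b₂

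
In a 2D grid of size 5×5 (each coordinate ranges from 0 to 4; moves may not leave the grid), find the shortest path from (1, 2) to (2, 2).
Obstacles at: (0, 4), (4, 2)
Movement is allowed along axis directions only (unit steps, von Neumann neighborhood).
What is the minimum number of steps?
1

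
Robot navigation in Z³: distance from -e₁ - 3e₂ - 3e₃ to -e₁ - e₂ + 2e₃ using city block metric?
7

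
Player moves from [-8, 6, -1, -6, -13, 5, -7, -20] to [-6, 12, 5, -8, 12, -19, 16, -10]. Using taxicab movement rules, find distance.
98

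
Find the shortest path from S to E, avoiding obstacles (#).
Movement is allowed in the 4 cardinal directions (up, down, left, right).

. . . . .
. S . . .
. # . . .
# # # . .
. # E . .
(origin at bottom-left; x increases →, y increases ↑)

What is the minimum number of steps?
6
(one shortest path: (1, 3) → (2, 3) → (3, 3) → (3, 2) → (3, 1) → (3, 0) → (2, 0))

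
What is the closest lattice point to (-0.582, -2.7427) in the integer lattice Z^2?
(-1, -3)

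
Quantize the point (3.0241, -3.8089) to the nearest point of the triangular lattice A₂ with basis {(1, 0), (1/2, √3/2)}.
(3, -3.464)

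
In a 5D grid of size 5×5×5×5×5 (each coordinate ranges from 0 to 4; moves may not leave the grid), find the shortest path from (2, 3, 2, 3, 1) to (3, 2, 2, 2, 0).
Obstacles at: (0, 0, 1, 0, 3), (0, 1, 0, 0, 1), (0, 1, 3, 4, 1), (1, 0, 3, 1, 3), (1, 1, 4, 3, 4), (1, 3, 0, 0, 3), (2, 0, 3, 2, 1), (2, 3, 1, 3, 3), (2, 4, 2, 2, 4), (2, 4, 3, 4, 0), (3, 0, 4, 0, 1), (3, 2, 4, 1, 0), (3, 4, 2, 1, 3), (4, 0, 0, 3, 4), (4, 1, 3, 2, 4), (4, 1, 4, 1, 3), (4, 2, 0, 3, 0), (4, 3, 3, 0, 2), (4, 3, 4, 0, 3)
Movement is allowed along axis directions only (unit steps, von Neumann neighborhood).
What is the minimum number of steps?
4
(one shortest path: (2, 3, 2, 3, 1) → (3, 3, 2, 3, 1) → (3, 2, 2, 3, 1) → (3, 2, 2, 2, 1) → (3, 2, 2, 2, 0))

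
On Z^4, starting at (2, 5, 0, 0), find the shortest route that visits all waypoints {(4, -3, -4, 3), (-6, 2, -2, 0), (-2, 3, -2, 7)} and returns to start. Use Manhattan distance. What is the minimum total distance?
60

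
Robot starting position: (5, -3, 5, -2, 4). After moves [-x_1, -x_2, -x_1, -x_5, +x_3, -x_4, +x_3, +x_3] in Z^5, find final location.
(3, -4, 8, -3, 3)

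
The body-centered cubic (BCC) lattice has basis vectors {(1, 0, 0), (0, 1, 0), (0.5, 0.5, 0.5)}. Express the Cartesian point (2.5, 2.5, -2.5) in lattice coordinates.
5b₁ + 5b₂ - 5b₃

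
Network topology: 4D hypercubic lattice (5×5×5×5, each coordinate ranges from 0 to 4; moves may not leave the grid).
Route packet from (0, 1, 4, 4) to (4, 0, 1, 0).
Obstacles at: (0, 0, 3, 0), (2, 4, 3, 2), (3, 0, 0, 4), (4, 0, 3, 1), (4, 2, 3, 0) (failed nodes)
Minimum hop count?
12
(one shortest path: (0, 1, 4, 4) → (1, 1, 4, 4) → (2, 1, 4, 4) → (3, 1, 4, 4) → (4, 1, 4, 4) → (4, 0, 4, 4) → (4, 0, 3, 4) → (4, 0, 2, 4) → (4, 0, 1, 4) → (4, 0, 1, 3) → (4, 0, 1, 2) → (4, 0, 1, 1) → (4, 0, 1, 0))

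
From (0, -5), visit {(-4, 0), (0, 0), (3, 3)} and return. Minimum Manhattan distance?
30
(one optimal route: (0, -5) → (-4, 0) → (0, 0) → (3, 3) → (0, -5))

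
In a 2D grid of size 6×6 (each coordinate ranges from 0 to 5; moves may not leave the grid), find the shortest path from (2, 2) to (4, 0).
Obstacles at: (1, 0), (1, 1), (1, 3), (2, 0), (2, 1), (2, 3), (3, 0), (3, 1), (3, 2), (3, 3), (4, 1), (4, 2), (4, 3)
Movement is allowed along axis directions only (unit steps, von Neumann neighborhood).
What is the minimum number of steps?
14
(one shortest path: (2, 2) → (1, 2) → (0, 2) → (0, 3) → (0, 4) → (1, 4) → (2, 4) → (3, 4) → (4, 4) → (5, 4) → (5, 3) → (5, 2) → (5, 1) → (5, 0) → (4, 0))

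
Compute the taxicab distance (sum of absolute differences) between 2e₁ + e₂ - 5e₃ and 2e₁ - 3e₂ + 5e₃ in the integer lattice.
14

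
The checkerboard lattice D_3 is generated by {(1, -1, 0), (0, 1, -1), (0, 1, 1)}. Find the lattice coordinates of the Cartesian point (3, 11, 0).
3b₁ + 7b₂ + 7b₃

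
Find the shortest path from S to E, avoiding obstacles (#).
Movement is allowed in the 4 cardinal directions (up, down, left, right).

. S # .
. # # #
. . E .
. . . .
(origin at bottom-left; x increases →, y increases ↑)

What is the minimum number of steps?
5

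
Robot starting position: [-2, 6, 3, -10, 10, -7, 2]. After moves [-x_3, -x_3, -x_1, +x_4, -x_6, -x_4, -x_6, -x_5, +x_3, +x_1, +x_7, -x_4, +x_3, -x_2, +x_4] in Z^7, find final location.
(-2, 5, 3, -10, 9, -9, 3)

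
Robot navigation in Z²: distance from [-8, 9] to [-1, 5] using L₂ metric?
8.06226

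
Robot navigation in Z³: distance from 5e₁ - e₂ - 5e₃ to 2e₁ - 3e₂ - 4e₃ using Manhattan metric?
6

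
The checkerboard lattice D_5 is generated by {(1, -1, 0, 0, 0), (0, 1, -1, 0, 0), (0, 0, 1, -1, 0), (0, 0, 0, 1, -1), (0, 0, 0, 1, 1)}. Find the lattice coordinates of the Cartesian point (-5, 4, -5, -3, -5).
-5b₁ - b₂ - 6b₃ - 2b₄ - 7b₅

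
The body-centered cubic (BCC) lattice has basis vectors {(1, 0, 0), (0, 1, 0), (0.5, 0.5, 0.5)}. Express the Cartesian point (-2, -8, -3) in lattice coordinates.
b₁ - 5b₂ - 6b₃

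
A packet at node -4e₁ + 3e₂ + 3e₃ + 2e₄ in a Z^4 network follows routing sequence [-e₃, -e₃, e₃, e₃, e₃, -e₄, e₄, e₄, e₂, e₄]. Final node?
(-4, 4, 4, 4)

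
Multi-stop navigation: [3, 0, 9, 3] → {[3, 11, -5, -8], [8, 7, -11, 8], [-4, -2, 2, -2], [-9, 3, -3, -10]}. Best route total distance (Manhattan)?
99
(one optimal route: (3, 0, 9, 3) → (-4, -2, 2, -2) → (-9, 3, -3, -10) → (3, 11, -5, -8) → (8, 7, -11, 8))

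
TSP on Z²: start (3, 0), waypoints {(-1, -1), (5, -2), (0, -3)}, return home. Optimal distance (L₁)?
18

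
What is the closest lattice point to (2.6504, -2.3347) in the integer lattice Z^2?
(3, -2)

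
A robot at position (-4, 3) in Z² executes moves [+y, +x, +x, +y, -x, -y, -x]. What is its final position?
(-4, 4)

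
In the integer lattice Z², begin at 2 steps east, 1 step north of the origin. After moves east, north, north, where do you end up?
(3, 3)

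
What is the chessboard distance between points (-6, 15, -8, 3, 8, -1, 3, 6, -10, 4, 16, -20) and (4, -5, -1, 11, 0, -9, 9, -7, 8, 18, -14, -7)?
30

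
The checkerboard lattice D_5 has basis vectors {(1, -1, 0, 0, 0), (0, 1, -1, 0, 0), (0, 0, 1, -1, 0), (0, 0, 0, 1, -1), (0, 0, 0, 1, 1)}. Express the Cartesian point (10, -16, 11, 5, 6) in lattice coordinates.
10b₁ - 6b₂ + 5b₃ + 2b₄ + 8b₅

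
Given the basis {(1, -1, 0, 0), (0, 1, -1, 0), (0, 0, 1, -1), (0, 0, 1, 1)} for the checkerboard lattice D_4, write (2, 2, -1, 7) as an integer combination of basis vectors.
2b₁ + 4b₂ - 2b₃ + 5b₄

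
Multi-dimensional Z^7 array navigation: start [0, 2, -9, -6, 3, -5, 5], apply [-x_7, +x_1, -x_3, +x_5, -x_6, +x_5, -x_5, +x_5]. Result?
(1, 2, -10, -6, 5, -6, 4)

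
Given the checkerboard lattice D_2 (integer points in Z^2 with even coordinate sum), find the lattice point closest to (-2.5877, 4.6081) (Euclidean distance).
(-3, 5)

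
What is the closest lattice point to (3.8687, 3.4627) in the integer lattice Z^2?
(4, 3)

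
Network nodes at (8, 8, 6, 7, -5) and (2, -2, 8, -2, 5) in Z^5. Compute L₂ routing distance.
17.9165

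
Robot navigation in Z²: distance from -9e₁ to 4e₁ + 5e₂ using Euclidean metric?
13.9284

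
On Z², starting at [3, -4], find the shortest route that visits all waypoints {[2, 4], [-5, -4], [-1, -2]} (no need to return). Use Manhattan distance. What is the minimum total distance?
23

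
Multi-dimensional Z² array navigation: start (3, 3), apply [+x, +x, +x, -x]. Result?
(5, 3)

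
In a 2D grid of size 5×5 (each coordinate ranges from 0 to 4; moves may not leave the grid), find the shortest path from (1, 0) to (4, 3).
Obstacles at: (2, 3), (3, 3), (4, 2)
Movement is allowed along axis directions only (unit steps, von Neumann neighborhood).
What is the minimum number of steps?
8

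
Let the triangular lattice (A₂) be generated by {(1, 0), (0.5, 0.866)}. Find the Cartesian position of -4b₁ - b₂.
(-4.5, -0.866)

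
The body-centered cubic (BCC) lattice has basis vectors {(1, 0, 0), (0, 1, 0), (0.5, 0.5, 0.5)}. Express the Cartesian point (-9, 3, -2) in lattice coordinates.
-7b₁ + 5b₂ - 4b₃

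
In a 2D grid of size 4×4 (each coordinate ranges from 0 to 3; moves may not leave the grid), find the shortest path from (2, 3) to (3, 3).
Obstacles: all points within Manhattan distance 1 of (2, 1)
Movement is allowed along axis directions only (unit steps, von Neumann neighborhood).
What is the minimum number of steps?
1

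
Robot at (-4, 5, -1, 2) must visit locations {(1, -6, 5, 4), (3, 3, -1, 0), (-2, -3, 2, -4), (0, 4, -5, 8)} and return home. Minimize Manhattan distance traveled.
86
(one optimal route: (-4, 5, -1, 2) → (3, 3, -1, 0) → (-2, -3, 2, -4) → (1, -6, 5, 4) → (0, 4, -5, 8) → (-4, 5, -1, 2))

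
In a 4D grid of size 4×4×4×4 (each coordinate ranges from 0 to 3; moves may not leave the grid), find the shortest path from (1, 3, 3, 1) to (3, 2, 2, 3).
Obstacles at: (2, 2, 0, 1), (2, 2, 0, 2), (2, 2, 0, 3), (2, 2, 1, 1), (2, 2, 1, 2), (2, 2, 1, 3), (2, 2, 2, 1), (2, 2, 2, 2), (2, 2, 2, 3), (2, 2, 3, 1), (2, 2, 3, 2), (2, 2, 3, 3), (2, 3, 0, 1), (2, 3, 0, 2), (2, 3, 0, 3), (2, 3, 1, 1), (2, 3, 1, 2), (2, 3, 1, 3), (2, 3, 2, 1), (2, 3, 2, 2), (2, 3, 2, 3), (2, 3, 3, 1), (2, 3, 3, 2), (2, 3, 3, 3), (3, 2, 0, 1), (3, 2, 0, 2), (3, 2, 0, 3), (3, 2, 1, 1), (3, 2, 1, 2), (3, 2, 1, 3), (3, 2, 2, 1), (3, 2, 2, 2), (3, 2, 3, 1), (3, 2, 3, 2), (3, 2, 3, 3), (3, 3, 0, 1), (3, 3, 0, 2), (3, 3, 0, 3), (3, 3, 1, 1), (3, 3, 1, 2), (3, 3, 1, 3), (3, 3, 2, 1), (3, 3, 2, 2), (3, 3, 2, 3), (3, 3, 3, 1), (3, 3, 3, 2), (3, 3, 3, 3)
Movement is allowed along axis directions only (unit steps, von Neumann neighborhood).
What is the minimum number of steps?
8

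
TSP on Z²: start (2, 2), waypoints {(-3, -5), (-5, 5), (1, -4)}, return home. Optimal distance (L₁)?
34
(one optimal route: (2, 2) → (-5, 5) → (-3, -5) → (1, -4) → (2, 2))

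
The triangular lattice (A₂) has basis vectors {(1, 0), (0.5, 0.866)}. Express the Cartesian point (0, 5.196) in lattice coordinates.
-3b₁ + 6b₂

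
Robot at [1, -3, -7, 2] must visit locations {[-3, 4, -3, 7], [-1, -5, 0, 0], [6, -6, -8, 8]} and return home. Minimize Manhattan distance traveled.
74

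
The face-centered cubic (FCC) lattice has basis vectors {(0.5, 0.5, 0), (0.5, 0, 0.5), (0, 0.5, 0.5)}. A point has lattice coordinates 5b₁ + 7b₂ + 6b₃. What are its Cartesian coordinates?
(6, 5.5, 6.5)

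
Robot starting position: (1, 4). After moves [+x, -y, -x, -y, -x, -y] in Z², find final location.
(0, 1)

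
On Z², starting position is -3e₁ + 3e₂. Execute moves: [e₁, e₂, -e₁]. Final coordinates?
(-3, 4)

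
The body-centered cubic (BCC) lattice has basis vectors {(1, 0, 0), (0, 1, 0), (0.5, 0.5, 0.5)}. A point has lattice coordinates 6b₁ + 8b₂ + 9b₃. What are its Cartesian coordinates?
(10.5, 12.5, 4.5)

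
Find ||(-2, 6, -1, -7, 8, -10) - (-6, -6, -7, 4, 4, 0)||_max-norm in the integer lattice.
12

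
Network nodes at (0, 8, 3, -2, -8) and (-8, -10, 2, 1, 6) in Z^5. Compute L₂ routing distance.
24.3721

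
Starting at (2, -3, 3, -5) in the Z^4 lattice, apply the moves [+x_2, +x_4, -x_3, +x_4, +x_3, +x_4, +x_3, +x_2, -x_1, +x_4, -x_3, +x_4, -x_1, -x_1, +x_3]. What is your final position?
(-1, -1, 4, 0)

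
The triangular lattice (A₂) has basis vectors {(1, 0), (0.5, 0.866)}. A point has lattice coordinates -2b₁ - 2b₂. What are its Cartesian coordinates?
(-3, -1.732)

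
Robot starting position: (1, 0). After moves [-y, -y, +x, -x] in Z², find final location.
(1, -2)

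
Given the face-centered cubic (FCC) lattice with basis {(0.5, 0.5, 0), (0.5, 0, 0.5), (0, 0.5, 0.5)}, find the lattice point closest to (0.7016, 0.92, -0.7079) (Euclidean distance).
(0.5, 1, -0.5)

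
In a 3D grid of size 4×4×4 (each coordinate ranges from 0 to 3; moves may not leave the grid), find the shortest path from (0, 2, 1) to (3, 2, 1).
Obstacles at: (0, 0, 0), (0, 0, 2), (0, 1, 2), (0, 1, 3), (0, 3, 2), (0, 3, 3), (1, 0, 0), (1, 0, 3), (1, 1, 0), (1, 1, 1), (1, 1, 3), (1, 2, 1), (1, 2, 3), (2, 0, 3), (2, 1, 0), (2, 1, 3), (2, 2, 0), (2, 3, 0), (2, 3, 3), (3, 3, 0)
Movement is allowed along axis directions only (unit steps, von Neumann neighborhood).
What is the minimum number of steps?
5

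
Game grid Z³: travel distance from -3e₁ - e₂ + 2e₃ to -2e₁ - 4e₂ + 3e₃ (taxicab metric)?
5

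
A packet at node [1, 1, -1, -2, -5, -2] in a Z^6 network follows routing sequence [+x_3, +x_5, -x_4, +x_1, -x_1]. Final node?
(1, 1, 0, -3, -4, -2)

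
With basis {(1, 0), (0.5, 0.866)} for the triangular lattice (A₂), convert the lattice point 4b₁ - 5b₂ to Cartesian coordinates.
(1.5, -4.33)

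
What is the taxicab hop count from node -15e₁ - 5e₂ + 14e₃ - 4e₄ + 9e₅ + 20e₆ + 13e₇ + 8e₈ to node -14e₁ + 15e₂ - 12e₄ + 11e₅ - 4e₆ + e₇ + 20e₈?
93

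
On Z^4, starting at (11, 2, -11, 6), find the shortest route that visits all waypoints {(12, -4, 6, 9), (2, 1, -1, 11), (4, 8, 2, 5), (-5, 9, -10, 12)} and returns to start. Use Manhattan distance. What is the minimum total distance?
128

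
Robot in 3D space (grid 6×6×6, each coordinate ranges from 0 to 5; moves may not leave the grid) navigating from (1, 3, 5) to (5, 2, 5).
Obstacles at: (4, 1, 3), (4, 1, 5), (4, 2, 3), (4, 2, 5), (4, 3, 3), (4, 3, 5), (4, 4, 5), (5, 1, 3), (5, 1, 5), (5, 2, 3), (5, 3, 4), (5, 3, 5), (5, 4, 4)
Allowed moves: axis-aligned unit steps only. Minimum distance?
7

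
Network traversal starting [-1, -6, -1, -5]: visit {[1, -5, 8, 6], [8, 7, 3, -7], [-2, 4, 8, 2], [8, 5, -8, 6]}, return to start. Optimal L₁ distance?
124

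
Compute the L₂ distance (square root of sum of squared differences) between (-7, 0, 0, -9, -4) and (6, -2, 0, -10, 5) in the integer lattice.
15.9687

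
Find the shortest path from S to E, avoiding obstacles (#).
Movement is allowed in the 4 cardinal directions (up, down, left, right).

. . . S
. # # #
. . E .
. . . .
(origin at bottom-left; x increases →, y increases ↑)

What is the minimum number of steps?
7
(one shortest path: (3, 3) → (2, 3) → (1, 3) → (0, 3) → (0, 2) → (0, 1) → (1, 1) → (2, 1))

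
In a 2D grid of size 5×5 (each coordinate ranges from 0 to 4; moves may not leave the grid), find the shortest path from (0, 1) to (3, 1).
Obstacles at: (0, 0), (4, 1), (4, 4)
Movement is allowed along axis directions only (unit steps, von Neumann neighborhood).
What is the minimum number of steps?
3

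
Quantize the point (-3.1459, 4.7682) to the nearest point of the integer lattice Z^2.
(-3, 5)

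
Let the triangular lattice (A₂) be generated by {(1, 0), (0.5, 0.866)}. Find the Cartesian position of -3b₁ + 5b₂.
(-0.5, 4.33)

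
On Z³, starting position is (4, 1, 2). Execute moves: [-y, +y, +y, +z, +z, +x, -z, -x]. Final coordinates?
(4, 2, 3)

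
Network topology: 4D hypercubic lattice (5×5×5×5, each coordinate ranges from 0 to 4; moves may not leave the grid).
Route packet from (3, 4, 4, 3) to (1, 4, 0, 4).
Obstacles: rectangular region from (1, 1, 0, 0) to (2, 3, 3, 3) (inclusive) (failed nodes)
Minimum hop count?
7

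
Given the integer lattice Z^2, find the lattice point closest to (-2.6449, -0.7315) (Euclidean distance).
(-3, -1)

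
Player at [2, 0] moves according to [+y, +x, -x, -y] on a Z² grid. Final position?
(2, 0)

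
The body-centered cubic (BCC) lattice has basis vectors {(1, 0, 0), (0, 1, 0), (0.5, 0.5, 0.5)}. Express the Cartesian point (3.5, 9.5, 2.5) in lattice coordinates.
b₁ + 7b₂ + 5b₃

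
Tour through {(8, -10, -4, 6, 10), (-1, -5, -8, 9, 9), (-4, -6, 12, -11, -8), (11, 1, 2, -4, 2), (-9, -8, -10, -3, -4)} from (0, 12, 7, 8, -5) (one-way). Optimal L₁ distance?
185
(one optimal route: (0, 12, 7, 8, -5) → (11, 1, 2, -4, 2) → (8, -10, -4, 6, 10) → (-1, -5, -8, 9, 9) → (-9, -8, -10, -3, -4) → (-4, -6, 12, -11, -8))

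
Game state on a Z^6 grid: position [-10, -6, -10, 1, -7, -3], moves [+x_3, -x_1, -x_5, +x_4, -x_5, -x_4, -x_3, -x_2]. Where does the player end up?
(-11, -7, -10, 1, -9, -3)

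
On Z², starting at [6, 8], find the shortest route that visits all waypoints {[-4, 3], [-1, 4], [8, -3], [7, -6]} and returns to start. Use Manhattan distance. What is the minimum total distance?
52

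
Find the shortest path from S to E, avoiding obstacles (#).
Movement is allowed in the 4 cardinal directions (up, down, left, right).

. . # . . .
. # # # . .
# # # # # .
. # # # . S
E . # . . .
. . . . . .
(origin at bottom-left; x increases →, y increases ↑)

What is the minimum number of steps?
8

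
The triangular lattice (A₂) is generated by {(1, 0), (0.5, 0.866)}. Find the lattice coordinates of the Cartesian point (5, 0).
5b₁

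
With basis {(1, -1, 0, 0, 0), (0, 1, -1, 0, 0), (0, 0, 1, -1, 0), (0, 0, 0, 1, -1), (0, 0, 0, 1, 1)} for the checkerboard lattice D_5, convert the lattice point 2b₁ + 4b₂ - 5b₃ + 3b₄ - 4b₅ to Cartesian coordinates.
(2, 2, -9, 4, -7)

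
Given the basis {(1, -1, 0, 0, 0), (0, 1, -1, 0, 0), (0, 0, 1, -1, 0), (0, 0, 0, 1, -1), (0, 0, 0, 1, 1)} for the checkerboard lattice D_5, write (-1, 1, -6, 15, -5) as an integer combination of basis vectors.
-b₁ - 6b₃ + 7b₄ + 2b₅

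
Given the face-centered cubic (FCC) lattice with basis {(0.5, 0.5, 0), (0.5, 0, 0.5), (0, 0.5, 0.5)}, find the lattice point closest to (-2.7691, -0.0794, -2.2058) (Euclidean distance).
(-3, 0, -2)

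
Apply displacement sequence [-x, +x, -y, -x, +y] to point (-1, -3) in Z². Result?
(-2, -3)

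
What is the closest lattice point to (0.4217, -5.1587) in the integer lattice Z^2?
(0, -5)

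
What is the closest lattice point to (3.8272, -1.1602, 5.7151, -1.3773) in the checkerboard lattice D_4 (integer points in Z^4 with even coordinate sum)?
(4, -1, 6, -1)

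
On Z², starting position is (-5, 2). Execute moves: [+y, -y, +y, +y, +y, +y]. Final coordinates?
(-5, 6)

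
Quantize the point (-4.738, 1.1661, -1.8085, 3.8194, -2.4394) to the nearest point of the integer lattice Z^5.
(-5, 1, -2, 4, -2)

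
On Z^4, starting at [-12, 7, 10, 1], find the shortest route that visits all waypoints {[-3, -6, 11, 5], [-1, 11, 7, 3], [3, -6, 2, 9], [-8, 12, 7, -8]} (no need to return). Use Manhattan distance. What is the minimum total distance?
84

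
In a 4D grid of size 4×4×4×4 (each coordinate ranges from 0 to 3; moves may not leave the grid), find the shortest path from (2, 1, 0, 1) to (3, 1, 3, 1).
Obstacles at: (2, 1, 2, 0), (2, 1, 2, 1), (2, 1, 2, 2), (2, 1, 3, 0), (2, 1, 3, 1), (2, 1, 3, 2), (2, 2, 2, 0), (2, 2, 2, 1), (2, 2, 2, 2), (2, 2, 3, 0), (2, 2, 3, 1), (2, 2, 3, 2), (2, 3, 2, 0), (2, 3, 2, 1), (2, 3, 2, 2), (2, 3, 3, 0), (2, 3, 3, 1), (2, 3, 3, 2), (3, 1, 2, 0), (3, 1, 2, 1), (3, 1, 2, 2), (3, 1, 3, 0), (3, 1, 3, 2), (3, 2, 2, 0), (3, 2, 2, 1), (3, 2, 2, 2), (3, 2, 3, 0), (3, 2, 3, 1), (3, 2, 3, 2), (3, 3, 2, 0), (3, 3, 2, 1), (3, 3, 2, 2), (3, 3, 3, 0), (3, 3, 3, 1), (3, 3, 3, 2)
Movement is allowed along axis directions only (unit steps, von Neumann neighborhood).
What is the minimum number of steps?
6
(one shortest path: (2, 1, 0, 1) → (3, 1, 0, 1) → (3, 0, 0, 1) → (3, 0, 1, 1) → (3, 0, 2, 1) → (3, 0, 3, 1) → (3, 1, 3, 1))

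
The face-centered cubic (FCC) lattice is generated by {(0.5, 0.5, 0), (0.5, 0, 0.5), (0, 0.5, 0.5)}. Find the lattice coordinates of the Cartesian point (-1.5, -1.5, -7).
4b₁ - 7b₂ - 7b₃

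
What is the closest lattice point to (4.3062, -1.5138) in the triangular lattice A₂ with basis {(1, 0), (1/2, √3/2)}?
(4, -1.732)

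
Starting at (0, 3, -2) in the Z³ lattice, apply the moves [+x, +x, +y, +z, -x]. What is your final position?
(1, 4, -1)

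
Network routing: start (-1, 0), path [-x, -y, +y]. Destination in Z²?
(-2, 0)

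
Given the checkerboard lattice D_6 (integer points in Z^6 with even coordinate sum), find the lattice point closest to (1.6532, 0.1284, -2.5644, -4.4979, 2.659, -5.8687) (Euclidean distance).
(2, 0, -3, -4, 3, -6)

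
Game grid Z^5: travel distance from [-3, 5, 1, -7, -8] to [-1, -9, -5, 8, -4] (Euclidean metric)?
21.8403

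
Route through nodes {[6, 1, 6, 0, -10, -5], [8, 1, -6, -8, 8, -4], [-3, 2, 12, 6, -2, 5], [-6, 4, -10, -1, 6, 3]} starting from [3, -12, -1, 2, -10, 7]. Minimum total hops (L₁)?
158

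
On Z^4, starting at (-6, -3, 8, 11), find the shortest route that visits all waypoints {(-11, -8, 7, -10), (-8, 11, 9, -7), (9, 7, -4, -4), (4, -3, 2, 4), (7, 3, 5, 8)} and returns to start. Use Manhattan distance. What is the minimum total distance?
162
(one optimal route: (-6, -3, 8, 11) → (-11, -8, 7, -10) → (-8, 11, 9, -7) → (9, 7, -4, -4) → (7, 3, 5, 8) → (4, -3, 2, 4) → (-6, -3, 8, 11))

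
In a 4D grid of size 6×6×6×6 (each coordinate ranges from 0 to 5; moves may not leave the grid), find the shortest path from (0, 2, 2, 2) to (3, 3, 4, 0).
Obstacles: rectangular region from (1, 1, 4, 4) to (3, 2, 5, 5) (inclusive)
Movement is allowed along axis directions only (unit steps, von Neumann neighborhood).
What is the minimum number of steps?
8
(one shortest path: (0, 2, 2, 2) → (1, 2, 2, 2) → (2, 2, 2, 2) → (3, 2, 2, 2) → (3, 3, 2, 2) → (3, 3, 3, 2) → (3, 3, 4, 2) → (3, 3, 4, 1) → (3, 3, 4, 0))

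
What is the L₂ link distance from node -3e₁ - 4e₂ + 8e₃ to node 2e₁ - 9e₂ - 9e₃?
18.412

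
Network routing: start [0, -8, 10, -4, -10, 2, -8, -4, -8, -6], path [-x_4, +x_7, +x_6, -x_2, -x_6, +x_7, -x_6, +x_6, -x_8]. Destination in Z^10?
(0, -9, 10, -5, -10, 2, -6, -5, -8, -6)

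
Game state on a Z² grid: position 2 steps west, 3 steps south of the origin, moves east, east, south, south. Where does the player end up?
(0, -5)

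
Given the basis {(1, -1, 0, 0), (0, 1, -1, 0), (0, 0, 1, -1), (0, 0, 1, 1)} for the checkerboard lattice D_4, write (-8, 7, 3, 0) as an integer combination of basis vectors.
-8b₁ - b₂ + b₃ + b₄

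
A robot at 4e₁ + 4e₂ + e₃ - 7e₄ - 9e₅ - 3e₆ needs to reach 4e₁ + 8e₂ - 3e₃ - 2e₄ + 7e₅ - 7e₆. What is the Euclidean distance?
18.1384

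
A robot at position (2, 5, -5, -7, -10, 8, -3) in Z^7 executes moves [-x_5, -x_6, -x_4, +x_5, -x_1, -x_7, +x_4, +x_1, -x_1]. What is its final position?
(1, 5, -5, -7, -10, 7, -4)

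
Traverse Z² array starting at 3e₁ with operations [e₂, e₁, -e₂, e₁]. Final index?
(5, 0)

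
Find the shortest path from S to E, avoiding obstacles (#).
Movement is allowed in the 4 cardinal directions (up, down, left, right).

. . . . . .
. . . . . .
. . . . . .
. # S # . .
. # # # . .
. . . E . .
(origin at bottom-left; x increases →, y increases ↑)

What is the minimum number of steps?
7
(one shortest path: (2, 2) → (2, 3) → (3, 3) → (4, 3) → (4, 2) → (4, 1) → (4, 0) → (3, 0))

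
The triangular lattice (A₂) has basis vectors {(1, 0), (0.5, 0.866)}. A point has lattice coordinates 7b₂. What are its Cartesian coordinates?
(3.5, 6.062)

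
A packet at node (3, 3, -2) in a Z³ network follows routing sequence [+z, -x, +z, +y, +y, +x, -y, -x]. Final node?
(2, 4, 0)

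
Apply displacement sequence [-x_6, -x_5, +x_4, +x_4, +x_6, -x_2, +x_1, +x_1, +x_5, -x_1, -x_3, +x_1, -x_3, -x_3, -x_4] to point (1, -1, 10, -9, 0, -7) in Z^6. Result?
(3, -2, 7, -8, 0, -7)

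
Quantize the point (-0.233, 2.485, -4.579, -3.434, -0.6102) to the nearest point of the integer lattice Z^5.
(0, 2, -5, -3, -1)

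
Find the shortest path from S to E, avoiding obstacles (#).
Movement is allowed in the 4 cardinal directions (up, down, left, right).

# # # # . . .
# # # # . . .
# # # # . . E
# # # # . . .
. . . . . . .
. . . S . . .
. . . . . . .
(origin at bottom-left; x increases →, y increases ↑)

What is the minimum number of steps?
6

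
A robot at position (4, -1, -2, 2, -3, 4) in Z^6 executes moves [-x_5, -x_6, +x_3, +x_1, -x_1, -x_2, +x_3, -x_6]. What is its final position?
(4, -2, 0, 2, -4, 2)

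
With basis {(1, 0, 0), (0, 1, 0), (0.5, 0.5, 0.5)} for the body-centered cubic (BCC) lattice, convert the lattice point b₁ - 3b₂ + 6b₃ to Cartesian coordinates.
(4, 0, 3)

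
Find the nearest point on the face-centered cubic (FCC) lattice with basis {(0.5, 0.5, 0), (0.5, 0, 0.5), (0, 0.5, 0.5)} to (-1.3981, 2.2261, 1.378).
(-1.5, 2, 1.5)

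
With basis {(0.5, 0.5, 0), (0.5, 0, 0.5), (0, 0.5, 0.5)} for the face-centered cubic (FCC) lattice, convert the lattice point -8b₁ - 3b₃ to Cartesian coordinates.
(-4, -5.5, -1.5)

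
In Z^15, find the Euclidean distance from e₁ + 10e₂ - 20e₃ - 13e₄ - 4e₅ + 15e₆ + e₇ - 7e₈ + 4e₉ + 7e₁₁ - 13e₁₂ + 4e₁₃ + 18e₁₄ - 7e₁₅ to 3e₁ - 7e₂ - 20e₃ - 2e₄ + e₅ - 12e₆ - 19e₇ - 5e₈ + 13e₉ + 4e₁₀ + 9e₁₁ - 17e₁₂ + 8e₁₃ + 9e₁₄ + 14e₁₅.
47.1911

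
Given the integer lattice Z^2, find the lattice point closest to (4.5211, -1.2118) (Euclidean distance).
(5, -1)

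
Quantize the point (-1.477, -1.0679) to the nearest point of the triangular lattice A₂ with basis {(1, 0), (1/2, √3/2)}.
(-1.5, -0.866)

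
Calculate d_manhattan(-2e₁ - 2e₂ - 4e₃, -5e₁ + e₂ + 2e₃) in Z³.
12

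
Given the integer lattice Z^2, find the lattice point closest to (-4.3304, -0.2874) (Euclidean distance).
(-4, 0)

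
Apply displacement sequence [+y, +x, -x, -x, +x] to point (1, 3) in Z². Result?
(1, 4)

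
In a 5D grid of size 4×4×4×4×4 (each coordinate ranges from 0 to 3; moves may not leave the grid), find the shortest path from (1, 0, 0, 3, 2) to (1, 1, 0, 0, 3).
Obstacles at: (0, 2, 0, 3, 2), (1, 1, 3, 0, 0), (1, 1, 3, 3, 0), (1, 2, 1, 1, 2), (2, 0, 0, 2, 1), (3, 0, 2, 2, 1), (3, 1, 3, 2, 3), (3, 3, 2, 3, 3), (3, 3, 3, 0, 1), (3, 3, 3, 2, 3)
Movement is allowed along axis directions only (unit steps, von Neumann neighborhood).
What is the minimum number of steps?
5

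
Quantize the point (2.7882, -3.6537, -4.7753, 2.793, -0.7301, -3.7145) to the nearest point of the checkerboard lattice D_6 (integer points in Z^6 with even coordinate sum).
(3, -4, -5, 3, -1, -4)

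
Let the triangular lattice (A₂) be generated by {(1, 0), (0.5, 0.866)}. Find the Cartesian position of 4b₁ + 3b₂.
(5.5, 2.598)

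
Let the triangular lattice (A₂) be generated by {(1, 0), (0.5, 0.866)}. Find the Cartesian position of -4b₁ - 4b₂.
(-6, -3.464)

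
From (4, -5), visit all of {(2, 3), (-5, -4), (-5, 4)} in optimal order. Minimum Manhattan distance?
26
(one optimal route: (4, -5) → (2, 3) → (-5, 4) → (-5, -4))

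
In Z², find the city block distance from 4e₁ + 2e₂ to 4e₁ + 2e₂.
0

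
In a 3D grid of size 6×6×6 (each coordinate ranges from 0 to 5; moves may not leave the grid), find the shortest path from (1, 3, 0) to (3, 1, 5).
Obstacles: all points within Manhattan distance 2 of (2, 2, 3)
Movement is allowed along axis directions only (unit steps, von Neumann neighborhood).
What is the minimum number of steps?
11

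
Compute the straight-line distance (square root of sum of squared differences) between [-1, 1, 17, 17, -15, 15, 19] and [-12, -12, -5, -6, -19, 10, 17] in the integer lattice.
36.7151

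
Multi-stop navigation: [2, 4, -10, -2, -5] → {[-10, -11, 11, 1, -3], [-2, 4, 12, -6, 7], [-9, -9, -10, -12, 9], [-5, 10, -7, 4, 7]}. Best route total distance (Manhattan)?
162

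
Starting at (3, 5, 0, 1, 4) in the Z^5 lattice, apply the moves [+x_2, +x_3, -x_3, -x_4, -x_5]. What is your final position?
(3, 6, 0, 0, 3)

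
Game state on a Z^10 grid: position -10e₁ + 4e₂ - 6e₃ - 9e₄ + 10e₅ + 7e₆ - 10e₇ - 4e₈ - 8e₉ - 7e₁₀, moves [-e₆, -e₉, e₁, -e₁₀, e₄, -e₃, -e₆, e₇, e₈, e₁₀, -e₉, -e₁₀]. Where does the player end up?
(-9, 4, -7, -8, 10, 5, -9, -3, -10, -8)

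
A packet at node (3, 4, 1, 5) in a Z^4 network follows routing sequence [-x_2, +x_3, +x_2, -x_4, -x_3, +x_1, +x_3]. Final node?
(4, 4, 2, 4)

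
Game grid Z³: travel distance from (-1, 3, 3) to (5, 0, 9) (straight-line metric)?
9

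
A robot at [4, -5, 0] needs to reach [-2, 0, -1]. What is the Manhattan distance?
12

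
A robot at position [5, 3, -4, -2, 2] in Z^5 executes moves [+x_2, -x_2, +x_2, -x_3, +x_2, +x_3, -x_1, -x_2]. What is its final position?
(4, 4, -4, -2, 2)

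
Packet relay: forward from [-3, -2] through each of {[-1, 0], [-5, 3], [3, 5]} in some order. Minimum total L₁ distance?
21
(one optimal route: (-3, -2) → (-1, 0) → (-5, 3) → (3, 5))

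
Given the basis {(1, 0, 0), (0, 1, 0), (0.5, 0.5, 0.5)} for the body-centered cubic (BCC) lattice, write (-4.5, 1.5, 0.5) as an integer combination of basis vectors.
-5b₁ + b₂ + b₃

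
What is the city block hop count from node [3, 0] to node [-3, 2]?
8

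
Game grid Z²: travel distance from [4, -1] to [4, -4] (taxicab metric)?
3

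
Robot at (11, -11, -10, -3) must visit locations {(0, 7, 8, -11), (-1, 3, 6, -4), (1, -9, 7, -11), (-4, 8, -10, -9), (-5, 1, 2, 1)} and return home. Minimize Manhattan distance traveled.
154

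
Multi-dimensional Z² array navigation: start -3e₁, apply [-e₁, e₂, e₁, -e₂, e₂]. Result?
(-3, 1)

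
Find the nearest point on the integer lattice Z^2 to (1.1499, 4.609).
(1, 5)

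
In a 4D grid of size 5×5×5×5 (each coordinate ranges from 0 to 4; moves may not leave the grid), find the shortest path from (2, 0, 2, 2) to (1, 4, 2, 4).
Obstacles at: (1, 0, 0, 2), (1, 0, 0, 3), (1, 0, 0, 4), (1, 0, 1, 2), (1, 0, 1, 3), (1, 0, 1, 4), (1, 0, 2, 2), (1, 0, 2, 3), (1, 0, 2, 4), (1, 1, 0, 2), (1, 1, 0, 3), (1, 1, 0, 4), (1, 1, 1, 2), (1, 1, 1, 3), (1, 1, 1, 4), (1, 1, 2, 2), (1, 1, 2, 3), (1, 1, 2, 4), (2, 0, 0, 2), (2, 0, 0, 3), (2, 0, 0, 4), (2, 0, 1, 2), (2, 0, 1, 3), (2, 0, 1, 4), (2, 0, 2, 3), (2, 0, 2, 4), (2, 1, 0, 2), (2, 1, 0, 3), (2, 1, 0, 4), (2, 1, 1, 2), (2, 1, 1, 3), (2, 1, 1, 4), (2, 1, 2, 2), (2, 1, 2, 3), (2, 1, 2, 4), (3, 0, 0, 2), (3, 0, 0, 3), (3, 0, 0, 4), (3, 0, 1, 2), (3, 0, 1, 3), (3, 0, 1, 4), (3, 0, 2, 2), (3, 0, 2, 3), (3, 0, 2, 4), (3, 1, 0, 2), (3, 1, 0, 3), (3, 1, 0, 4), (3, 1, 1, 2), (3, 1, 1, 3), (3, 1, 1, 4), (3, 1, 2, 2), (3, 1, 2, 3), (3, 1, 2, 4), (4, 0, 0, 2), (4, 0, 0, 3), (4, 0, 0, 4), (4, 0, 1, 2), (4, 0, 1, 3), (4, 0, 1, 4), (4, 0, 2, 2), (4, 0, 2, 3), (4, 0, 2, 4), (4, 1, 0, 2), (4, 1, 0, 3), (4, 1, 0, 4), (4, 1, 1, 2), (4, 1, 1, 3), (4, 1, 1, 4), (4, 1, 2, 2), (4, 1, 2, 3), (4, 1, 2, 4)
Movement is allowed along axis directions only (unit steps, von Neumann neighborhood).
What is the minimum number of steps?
9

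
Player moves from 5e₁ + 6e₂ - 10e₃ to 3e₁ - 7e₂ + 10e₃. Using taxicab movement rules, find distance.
35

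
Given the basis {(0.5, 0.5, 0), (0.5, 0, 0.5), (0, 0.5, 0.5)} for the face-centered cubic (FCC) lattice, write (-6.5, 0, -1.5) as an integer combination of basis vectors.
-5b₁ - 8b₂ + 5b₃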